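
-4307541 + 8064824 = 3757283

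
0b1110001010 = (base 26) 18m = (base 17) 325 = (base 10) 906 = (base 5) 12111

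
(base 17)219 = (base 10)604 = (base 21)17g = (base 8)1134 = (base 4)21130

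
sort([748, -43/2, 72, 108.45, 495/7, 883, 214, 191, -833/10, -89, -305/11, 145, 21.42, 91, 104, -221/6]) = [-89, -833/10, -221/6, -305/11, -43/2, 21.42, 495/7, 72, 91, 104, 108.45, 145, 191, 214, 748, 883]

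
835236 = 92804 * 9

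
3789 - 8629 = -4840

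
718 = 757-39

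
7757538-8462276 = -704738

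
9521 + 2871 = 12392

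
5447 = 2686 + 2761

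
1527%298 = 37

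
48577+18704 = 67281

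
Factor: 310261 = 7^1 * 127^1 * 349^1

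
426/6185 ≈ 0.0689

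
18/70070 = 9/35035 ≈ 0.000257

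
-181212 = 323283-504495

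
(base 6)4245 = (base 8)1705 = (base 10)965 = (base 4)33011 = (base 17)35d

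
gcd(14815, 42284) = 1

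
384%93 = 12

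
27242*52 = 1416584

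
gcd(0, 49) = 49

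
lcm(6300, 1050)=6300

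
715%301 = 113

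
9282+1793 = 11075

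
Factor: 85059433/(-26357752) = -1 * 2^(-3) * 17^(-1) * 29^(-1) * 41^(-1) * 163^(-1) * 311^1 * 273503^1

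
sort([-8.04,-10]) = [-10,-8.04]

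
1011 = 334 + 677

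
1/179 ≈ 0.00559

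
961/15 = 64 + 1/15 ≈ 64.07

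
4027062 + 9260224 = 13287286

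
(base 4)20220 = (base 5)4202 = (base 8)1050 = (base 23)110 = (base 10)552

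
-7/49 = -1/7 ≈ -0.143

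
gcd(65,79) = 1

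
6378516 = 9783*652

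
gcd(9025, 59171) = 1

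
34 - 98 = -64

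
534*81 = 43254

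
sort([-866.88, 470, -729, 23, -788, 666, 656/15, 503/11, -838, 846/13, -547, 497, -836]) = [-866.88, -838, -836, -788, -729, -547, 23, 656/15, 503/11, 846/13, 470, 497, 666]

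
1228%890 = 338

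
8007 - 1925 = 6082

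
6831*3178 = 21708918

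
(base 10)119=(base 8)167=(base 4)1313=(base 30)3t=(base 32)3n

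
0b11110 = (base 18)1c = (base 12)26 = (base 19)1b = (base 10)30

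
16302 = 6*2717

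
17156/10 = 1715 + 3/5 = 1715.60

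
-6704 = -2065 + -4639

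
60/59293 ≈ 0.00101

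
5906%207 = 110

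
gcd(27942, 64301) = 1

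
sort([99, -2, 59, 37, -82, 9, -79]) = [-82, -79, -2, 9, 37, 59, 99]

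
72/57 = 24/19≈1.26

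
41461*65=2694965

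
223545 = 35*6387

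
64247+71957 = 136204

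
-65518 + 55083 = -10435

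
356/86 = 178/43 ≈ 4.14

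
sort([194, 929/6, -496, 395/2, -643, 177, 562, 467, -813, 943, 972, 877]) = [-813, -643, -496, 929/6, 177, 194, 395/2, 467, 562, 877, 943, 972]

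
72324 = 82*882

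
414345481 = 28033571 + 386311910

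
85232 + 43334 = 128566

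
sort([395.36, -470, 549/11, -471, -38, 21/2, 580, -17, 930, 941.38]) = [-471, -470, -38, -17, 21/2, 549/11, 395.36, 580, 930, 941.38]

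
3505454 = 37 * 94742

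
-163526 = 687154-850680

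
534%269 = 265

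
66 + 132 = 198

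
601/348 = 1 + 253/348 ≈ 1.73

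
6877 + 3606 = 10483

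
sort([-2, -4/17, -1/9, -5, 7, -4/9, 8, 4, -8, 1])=[-8, -5, -2, -4/9, -4/17, -1/9, 1, 4, 7, 8]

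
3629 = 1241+2388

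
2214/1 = 2214 = 2214.00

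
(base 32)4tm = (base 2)1001110110110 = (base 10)5046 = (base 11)3878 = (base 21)b96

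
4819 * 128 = 616832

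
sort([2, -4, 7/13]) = [-4, 7/13, 2]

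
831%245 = 96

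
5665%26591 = 5665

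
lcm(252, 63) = 252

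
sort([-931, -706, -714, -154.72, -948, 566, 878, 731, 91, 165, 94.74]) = [-948, -931, -714, -706, -154.72, 91, 94.74, 165, 566, 731, 878]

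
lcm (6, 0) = 0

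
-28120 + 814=-27306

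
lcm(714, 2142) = 2142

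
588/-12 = -49 = -49.00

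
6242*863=5386846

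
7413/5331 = 1+694/1777 ≈ 1.39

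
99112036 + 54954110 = 154066146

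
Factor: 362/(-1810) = -1 * 5^(-1) = -1/5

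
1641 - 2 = 1639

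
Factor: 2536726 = 2^1*401^1*3163^1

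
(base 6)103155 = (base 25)dek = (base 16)212f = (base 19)14a2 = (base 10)8495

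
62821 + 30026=92847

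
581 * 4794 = 2785314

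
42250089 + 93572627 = 135822716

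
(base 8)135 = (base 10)93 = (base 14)69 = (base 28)39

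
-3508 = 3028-6536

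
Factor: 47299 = 7^1*29^1*233^1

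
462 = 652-190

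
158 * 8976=1418208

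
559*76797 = 42929523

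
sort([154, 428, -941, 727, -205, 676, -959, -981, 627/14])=[-981, -959, -941, -205, 627/14, 154, 428, 676, 727]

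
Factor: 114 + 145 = 7^1 * 37^1 = 259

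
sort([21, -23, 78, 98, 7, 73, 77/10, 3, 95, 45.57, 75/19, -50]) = [-50, -23, 3, 75/19, 7, 77/10, 21, 45.57, 73, 78, 95, 98]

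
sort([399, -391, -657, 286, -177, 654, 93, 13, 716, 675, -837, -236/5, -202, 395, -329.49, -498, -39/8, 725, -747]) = [-837, -747, -657, -498, -391, -329.49, -202, -177, -236/5, -39/8, 13, 93, 286, 395, 399, 654, 675, 716, 725]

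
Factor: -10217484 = -1 * 2^2 * 3^2 * 463^1 * 613^1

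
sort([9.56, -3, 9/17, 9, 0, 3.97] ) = [-3, 0, 9/17, 3.97, 9, 9.56] 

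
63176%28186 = 6804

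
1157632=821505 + 336127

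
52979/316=167 + 207/316 ≈ 167.66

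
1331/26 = 51 + 5/26 ≈ 51.19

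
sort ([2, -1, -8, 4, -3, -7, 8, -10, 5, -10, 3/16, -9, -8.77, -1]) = [-10, -10, -9, -8.77, -8, -7, -3, -1, -1, 3/16, 2, 4, 5, 8]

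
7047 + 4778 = 11825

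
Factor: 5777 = 53^1*109^1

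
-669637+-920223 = -1589860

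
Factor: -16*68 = -1*2^6*17^1 = -1088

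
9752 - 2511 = 7241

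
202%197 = 5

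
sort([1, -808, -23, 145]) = [-808, -23, 1, 145]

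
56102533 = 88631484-32528951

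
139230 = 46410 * 3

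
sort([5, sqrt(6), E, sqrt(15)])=[sqrt(6), E, sqrt(15), 5]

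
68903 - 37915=30988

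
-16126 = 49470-65596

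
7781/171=45 + 86/171≈45.50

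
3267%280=187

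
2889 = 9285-6396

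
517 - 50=467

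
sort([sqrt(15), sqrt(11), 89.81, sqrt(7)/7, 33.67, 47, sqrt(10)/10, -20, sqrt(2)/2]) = [-20, sqrt(10)/10, sqrt(7)/7, sqrt(2)/2, sqrt(11), sqrt(15), 33.67, 47, 89.81]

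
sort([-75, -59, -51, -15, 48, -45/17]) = [-75, -59, -51, -15, -45/17, 48]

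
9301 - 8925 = 376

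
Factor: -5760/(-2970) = 2^6 * 3^(-1) * 11^(-1) = 64/33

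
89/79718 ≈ 0.00112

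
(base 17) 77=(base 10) 126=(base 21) 60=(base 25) 51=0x7e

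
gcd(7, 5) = 1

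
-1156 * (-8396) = 9705776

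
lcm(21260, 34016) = 170080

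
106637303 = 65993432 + 40643871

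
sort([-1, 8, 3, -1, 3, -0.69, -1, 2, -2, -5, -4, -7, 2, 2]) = [-7, -5, -4, -2, -1, -1, -1, -0.69, 2, 2, 2, 3, 3, 8]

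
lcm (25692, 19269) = 77076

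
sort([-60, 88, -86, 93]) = [-86, -60, 88, 93]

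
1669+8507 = 10176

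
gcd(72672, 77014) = 2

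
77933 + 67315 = 145248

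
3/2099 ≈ 0.00143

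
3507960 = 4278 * 820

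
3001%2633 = 368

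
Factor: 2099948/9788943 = 2^2 * 3^(-1) * 29^1 * 43^1 * 421^1 * 3262981^(-1)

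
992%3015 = 992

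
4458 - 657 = 3801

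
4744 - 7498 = -2754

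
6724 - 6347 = 377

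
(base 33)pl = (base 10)846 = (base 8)1516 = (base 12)5a6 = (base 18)2b0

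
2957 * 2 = 5914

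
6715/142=47 + 41/142 ≈ 47.29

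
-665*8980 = -5971700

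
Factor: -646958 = -1 * 2^1 * 13^1 * 149^1 * 167^1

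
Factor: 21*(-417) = -1*3^2*7^1*139^1 = -8757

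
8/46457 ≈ 0.000172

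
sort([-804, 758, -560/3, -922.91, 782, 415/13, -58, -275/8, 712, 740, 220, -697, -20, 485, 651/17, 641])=[-922.91, -804, -697, -560/3, -58, -275/8, -20, 415/13, 651/17, 220, 485, 641, 712, 740, 758, 782]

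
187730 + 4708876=4896606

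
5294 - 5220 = 74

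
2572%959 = 654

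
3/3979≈0.000754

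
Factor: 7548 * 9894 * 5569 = 2^3 * 3^2 * 17^2 * 37^1 * 97^1 * 5569^1 = 415892429928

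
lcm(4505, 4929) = 418965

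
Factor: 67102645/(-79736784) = -1 * 2^(-4) * 3^(-1) * 5^1 * 37^1 * 577^(-1) * 2879^(-1) * 362717^1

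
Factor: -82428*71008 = -1*2^7*3^1*7^1*317^1*6869^1 = -5853047424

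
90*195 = 17550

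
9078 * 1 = 9078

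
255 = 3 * 85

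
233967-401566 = -167599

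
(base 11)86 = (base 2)1011110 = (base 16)5e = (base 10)94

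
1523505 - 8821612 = -7298107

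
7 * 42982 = 300874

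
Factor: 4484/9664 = 2^(-4)*19^1*59^1*151^(-1) = 1121/2416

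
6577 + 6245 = 12822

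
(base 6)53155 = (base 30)7tt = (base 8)16037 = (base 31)7f7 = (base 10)7199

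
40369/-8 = -5046 - 1/8 ≈ -5046.13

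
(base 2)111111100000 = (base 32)3v0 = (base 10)4064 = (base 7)14564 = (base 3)12120112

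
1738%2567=1738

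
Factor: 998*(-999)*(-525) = 2^1*3^4*5^2*7^1*37^1*499^1 = 523426050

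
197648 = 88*2246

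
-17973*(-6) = 107838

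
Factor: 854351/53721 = 3^(-2)*47^(-1)*127^(-1)*854351^1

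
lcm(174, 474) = 13746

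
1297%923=374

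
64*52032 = 3330048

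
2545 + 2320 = 4865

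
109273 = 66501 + 42772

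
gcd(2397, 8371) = 1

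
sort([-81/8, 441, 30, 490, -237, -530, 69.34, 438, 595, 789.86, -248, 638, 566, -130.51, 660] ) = [-530, -248, -237, -130.51, -81/8, 30, 69.34, 438, 441, 490, 566, 595, 638, 660, 789.86] 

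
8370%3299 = 1772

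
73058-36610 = 36448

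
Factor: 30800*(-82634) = -1*2^5*5^2*7^1*11^1*79^1*523^1 = -2545127200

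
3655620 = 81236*45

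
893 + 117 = 1010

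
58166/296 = 196 + 75/148 ≈ 196.51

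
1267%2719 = 1267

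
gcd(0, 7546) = 7546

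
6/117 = 2/39 ≈ 0.0513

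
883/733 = 1 + 150/733 ≈ 1.20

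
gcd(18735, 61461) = 3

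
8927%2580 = 1187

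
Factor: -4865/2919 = -1 * 3^(-1) * 5^1 = -5/3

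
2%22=2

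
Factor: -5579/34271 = -1 * 7^1 * 43^(-1) = -7/43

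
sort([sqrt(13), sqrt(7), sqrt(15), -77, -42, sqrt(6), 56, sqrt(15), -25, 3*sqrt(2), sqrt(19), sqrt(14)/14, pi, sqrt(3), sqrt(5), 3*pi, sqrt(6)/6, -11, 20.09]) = [-77, -42, -25, -11, sqrt(14)/14, sqrt(6)/6, sqrt(3), sqrt(5), sqrt(6), sqrt(7), pi, sqrt(13), sqrt(15), sqrt(15), 3*sqrt(2), sqrt(19), 3*pi, 20.09, 56]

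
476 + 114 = 590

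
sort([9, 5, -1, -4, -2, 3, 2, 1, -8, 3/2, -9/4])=[-8, -4, -9/4, -2, -1, 1, 3/2, 2, 3, 5, 9]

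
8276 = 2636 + 5640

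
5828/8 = 728 + 1/2 = 728.50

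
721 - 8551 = -7830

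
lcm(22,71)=1562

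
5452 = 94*58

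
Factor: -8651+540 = -1*8111^1 = -8111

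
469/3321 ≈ 0.141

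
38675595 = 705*54859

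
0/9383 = 0 = 0.00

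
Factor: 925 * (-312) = -1 * 2^3 * 3^1 * 5^2 * 13^1 * 37^1 = -288600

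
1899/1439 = 1 + 460/1439 ≈ 1.32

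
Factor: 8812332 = 2^2*3^2*244787^1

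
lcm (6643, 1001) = 73073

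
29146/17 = 1714+8/17 ≈ 1714.47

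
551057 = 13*42389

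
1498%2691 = 1498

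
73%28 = 17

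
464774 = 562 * 827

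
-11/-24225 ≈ 0.000454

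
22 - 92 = -70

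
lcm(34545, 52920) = 2487240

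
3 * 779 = 2337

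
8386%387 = 259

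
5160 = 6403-1243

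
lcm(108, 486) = 972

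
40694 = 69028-28334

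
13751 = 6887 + 6864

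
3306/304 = 87/8 ≈ 10.88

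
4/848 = 1/212 ≈ 0.00472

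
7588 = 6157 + 1431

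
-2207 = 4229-6436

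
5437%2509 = 419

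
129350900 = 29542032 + 99808868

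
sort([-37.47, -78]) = [-78, -37.47]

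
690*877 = 605130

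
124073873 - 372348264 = -248274391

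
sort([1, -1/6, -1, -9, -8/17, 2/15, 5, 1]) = [-9, -1, -8/17, -1/6, 2/15, 1, 1, 5]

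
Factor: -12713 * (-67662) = 2^1 * 3^3 * 7^1 * 179^1 * 12713^1 = 860187006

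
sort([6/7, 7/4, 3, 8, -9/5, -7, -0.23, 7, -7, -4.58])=[-7, -7, -4.58, -9/5, -0.23, 6/7, 7/4, 3, 7, 8]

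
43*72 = 3096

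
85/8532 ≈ 0.00996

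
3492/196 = 17 + 40/49 ≈ 17.82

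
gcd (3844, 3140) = 4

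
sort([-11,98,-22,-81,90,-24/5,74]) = [-81,-22,-11,-24/5,74,90,98]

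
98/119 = 14/17 ≈ 0.824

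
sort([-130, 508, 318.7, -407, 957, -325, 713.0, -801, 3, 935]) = [-801, -407, -325, -130, 3, 318.7, 508, 713.0, 935, 957]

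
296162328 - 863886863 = -567724535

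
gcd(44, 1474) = 22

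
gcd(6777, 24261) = 3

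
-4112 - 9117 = -13229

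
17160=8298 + 8862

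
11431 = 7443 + 3988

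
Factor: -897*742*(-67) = 2^1*3^1*7^1*13^1*23^1*53^1*67^1 = 44593458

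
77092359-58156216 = 18936143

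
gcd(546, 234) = 78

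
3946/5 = 789 + 1/5 = 789.20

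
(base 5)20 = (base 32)a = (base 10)10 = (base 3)101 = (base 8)12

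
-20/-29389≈0.000681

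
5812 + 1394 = 7206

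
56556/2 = 28278 = 28278.00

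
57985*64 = 3711040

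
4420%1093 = 48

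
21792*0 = 0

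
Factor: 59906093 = 13^1 * 241^1 * 19121^1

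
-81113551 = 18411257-99524808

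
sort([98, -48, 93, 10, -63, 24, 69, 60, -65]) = [-65, -63, -48, 10, 24, 60, 69, 93, 98]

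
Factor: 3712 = 2^7*29^1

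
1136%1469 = 1136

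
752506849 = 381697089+370809760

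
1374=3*458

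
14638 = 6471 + 8167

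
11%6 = 5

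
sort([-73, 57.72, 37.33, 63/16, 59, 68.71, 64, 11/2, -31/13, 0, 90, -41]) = [-73, -41, -31/13, 0, 63/16, 11/2, 37.33, 57.72, 59, 64, 68.71, 90]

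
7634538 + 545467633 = 553102171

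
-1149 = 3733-4882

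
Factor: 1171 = 1171^1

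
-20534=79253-99787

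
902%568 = 334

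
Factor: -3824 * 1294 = -1 * 2^5 * 239^1 * 647^1 = -4948256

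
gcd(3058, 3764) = 2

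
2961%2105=856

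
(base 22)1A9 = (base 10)713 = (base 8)1311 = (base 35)KD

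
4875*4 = 19500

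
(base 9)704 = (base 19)1b1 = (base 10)571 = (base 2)1000111011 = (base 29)jk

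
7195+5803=12998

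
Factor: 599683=7^1*85669^1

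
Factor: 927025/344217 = 3^(-1)*5^2*11^1*179^(-1)*641^(-1)*3371^1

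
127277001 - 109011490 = 18265511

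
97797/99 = 987+28/33≈987.85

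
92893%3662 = 1343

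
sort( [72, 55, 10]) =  [10, 55, 72]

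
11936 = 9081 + 2855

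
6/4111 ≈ 0.00146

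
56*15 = 840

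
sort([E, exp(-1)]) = [exp(-1), E]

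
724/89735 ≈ 0.00807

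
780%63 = 24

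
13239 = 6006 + 7233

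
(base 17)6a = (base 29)3p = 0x70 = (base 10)112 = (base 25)4c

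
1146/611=1 + 535/611 ≈ 1.88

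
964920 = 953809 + 11111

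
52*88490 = 4601480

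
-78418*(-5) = 392090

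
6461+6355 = 12816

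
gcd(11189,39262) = 67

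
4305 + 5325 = 9630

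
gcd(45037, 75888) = 1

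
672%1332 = 672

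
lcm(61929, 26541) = 185787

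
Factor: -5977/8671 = -1 * 13^(-1) * 23^(-1) * 29^(-1) * 43^1 * 139^1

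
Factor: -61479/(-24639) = 3^4*11^1*23^1*43^(-1)*191^(-1) = 20493/8213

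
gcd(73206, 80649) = 9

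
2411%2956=2411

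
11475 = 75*153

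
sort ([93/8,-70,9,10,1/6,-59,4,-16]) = [-70,-59,-16,1/6,4,9,10,93/8]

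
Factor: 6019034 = 2^1 * 7^1 * 429931^1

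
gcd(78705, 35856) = 27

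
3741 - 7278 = -3537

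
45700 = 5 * 9140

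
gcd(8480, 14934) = 2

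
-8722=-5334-3388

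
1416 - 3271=-1855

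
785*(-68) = -53380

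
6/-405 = -2/135 ≈ -0.0148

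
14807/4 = 3701+3/4 = 3701.75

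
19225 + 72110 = 91335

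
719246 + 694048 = 1413294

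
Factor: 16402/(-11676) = -1*2^(-1)*3^(-1)*7^(-1)*59^1 = -59/42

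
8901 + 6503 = 15404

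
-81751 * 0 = 0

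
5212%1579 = 475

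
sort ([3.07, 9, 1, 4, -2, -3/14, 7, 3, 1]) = [-2, -3/14, 1, 1, 3, 3.07, 4, 7, 9]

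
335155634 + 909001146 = 1244156780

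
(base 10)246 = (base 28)8m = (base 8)366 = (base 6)1050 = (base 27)93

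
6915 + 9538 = 16453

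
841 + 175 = 1016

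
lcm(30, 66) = 330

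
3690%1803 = 84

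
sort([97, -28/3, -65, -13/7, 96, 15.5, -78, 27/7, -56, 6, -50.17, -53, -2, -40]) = [-78, -65, -56, -53, -50.17, -40, -28/3, -2, -13/7, 27/7, 6, 15.5, 96, 97]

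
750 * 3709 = 2781750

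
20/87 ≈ 0.230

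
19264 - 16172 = 3092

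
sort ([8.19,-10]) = [-10,8.19]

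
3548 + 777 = 4325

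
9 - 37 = -28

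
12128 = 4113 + 8015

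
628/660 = 157/165 ≈ 0.952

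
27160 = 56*485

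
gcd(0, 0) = 0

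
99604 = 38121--61483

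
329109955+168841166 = 497951121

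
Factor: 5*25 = 5^3 = 125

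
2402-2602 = -200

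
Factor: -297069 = -1 * 3^1 * 99023^1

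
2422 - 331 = 2091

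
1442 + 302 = 1744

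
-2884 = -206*14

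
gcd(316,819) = 1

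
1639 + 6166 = 7805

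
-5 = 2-7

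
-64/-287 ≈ 0.223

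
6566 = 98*67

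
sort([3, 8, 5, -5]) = [-5, 3, 5, 8]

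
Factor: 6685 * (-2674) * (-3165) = 2^1 * 3^1 * 5^2 * 7^2 * 191^2 * 211^1 = 56576558850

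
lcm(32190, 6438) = 32190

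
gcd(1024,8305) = 1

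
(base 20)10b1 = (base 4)2000131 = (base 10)8221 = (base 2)10000000011101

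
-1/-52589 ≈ 0.0000190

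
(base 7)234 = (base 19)69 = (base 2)1111011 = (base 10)123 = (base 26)4j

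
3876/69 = 1292/23 ≈ 56.17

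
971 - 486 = 485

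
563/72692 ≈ 0.00775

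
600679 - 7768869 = -7168190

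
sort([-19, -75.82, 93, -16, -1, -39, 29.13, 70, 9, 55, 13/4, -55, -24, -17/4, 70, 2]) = [-75.82, -55, -39, -24, -19, -16, -17/4, -1, 2, 13/4, 9, 29.13, 55, 70, 70, 93]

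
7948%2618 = 94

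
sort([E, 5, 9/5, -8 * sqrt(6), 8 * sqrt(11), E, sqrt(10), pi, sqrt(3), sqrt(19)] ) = [-8 * sqrt(6), sqrt(3), 9/5, E, E, pi, sqrt(10), sqrt(19), 5, 8 * sqrt(11)] 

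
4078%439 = 127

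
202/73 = 2+56/73 ≈ 2.77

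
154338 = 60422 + 93916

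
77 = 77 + 0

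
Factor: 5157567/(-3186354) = -1 * 2^(-1) * 3^2 * 59^(-1) * 9001^(-1) * 191021^1 = -1719189/1062118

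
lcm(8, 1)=8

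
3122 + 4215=7337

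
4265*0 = 0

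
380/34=11 + 3/17≈11.18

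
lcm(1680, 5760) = 40320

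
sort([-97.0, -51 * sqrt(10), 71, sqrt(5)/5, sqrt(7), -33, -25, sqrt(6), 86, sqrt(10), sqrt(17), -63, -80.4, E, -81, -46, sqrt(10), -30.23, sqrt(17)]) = [-51 * sqrt(10), -97.0, -81, -80.4, -63, -46, -33, -30.23, -25, sqrt(5)/5, sqrt(6), sqrt(7), E, sqrt(10), sqrt(10), sqrt(17), sqrt(17), 71, 86]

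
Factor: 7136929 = 29^1*431^1*571^1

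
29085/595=831/17 ≈ 48.88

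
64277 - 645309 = -581032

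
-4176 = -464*9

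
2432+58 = 2490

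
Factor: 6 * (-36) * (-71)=2^3 * 3^3 * 71^1=15336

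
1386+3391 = 4777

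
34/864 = 17/432≈0.0394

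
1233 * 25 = 30825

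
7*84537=591759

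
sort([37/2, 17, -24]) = [-24, 17, 37/2]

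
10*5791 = 57910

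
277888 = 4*69472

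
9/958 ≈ 0.00939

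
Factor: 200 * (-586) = -1 * 2^4 * 5^2 * 293^1 = -117200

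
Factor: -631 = -1 * 631^1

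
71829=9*7981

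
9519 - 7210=2309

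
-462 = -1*462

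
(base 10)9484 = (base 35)7py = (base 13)4417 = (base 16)250c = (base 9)14007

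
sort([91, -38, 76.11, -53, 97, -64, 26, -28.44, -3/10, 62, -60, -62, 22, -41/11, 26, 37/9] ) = [-64, -62, -60, -53, -38, -28.44, -41/11, -3/10, 37/9, 22, 26, 26, 62, 76.11, 91, 97] 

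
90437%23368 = 20333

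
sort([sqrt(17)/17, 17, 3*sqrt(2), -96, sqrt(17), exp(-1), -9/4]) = [-96, -9/4, sqrt(17)/17, exp(-1), sqrt(17), 3*sqrt(2), 17]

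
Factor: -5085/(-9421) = 3^2 * 5^1 * 113^1 * 9421^(-1)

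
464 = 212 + 252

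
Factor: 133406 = 2^1*7^1*13^1*733^1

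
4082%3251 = 831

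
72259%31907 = 8445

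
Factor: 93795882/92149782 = 157^1*857^(-1)*17921^(-1)*99571^1 = 15632647/15358297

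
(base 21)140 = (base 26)k5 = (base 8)1015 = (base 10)525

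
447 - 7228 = -6781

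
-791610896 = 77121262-868732158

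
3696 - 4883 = -1187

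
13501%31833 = 13501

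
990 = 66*15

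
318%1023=318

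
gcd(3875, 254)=1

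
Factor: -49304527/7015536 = -1 * 2^(-4) * 3^(-2) * 11^(-1) * 43^(-1) * 103^(-1) * 49304527^1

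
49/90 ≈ 0.544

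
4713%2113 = 487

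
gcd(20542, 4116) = 2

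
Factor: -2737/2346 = -1*2^(-1)*3^(-1)*7^1 = -7/6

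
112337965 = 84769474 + 27568491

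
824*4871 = 4013704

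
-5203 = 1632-6835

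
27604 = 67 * 412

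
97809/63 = 32603/21 ≈ 1552.52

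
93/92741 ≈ 0.00100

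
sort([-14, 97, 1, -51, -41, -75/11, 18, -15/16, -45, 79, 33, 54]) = [-51, -45, -41, -14, -75/11, -15/16, 1, 18, 33, 54, 79, 97]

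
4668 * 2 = 9336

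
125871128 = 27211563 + 98659565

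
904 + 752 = 1656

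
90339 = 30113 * 3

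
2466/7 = 352 + 2/7 ≈ 352.29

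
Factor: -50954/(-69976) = 2^(-2)*73^1*349^1*8747^(-1) = 25477/34988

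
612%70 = 52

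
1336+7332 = 8668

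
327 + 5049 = 5376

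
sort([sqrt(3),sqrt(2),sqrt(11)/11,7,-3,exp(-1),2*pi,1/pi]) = [-3,sqrt(11)/11,1/pi,exp(-1),sqrt(2),sqrt(3),2*pi,7]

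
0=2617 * 0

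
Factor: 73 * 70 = 2^1 * 5^1 * 7^1 * 73^1 = 5110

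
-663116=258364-921480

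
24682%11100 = 2482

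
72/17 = 4 + 4/17 ≈ 4.24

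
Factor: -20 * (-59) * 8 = 2^5 * 5^1 * 59^1 = 9440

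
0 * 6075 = 0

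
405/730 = 81/146 ≈ 0.555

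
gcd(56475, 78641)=1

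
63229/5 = 12645 + 4/5 = 12645.80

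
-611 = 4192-4803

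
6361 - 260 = 6101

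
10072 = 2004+8068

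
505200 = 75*6736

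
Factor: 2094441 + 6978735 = 2^3*3^1*7^1*53^1*1019^1 = 9073176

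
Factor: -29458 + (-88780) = -1*2^1*59119^1 = -118238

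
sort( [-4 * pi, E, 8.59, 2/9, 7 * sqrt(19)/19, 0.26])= [-4 * pi, 2/9, 0.26, 7 * sqrt(19)/19, E, 8.59]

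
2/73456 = 1/36728 ≈ 0.0000272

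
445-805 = -360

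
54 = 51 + 3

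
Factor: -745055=-1*5^1*149011^1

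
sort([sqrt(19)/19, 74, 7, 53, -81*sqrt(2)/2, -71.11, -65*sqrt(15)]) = [-65*sqrt(15), -71.11, -81*sqrt(2)/2, sqrt(19)/19, 7, 53, 74]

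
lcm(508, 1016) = 1016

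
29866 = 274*109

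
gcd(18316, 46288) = 4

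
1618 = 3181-1563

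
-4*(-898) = 3592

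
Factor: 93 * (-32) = -1 * 2^5 * 3^1 * 31^1 = -2976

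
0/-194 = 0 = 0.00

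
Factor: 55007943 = 3^1*1801^1*10181^1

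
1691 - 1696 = -5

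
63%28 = 7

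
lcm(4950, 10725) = 64350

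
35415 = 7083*5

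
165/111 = 55/37 ≈ 1.49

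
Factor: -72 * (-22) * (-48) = -1 * 2^8 * 3^3 * 11^1 = -76032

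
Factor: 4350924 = 2^2 * 3^2 * 19^1 * 6361^1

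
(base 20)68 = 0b10000000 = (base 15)88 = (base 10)128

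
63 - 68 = -5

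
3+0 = 3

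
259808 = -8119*(-32)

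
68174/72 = 34087/36 ≈ 946.86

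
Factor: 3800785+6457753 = 2^1*409^1*12541^1 = 10258538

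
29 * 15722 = 455938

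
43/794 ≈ 0.0542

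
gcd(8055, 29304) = 9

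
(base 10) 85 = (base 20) 45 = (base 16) 55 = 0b1010101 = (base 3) 10011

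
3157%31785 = 3157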